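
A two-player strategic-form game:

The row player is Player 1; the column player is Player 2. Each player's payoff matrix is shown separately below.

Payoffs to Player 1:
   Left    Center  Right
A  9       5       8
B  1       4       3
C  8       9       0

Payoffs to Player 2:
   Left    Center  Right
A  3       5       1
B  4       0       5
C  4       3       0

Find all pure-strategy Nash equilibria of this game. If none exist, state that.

none

Mark each player's best response to every combination of opponents' strategies; a profile where every player is best-responding is a pure Nash equilibrium.
Player 1 against Left: payoffs 9, 1, 8 → best response A.
Player 1 against Center: payoffs 5, 4, 9 → best response C.
Player 1 against Right: payoffs 8, 3, 0 → best response A.
Player 2 against A: payoffs 3, 5, 1 → best response Center.
Player 2 against B: payoffs 4, 0, 5 → best response Right.
Player 2 against C: payoffs 4, 3, 0 → best response Left.
No profile is a mutual best response for all players.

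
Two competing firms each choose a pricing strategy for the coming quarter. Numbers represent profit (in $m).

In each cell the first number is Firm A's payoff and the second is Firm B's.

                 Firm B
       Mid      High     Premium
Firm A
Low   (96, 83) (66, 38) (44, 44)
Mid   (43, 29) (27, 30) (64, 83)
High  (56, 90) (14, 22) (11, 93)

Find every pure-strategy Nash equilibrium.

(Low, Mid) and (Mid, Premium)

Check each profile: it is a Nash equilibrium iff no player can strictly gain by switching unilaterally.
(Low, Mid): Firm A gets 96, best alternative 56; Firm B gets 83, best alternative 44. No profitable deviation — NE.
(Low, High): Firm B can switch to Mid (38 → 83). Not NE.
(Low, Premium): Firm A can switch to Mid (44 → 64). Not NE.
(Mid, Mid): Firm A can switch to Low (43 → 96). Not NE.
(Mid, High): Firm A can switch to Low (27 → 66). Not NE.
(Mid, Premium): Firm A gets 64, best alternative 44; Firm B gets 83, best alternative 30. No profitable deviation — NE.
(High, Mid): Firm A can switch to Low (56 → 96). Not NE.
(High, High): Firm A can switch to Low (14 → 66). Not NE.
(The remaining 1 profile has a profitable deviation by the same check.)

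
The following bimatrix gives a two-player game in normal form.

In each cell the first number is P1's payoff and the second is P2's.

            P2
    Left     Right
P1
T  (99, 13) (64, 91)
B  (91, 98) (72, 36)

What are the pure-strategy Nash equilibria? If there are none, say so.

There is no pure-strategy Nash equilibrium.

For each strategy profile, look for a profitable unilateral deviation.
(T, Left): P2 can switch to Right (13 → 91). Not NE.
(T, Right): P1 can switch to B (64 → 72). Not NE.
(B, Left): P1 can switch to T (91 → 99). Not NE.
(B, Right): P2 can switch to Left (36 → 98). Not NE.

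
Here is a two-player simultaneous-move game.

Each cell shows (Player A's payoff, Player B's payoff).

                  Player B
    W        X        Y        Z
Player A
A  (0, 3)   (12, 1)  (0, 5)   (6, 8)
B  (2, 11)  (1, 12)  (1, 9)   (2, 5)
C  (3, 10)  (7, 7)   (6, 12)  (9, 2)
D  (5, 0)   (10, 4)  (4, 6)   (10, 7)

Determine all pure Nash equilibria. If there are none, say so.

(A, W): Player A can switch to B (0 → 2). Not NE.
(A, X): Player B can switch to W (1 → 3). Not NE.
(A, Y): Player A can switch to B (0 → 1). Not NE.
(A, Z): Player A can switch to C (6 → 9). Not NE.
(B, W): Player A can switch to C (2 → 3). Not NE.
(B, X): Player A can switch to A (1 → 12). Not NE.
(B, Y): Player A can switch to C (1 → 6). Not NE.
(B, Z): Player A can switch to A (2 → 6). Not NE.
(C, W): Player A can switch to D (3 → 5). Not NE.
(C, X): Player A can switch to A (7 → 12). Not NE.
(C, Y): Player A gets 6, best alternative 4; Player B gets 12, best alternative 10. No profitable deviation — NE.
(D, Z): Player A gets 10, best alternative 9; Player B gets 7, best alternative 6. No profitable deviation — NE.
(The remaining 4 profiles each have a profitable deviation by the same check.)

The pure Nash equilibria are (C, Y), (D, Z).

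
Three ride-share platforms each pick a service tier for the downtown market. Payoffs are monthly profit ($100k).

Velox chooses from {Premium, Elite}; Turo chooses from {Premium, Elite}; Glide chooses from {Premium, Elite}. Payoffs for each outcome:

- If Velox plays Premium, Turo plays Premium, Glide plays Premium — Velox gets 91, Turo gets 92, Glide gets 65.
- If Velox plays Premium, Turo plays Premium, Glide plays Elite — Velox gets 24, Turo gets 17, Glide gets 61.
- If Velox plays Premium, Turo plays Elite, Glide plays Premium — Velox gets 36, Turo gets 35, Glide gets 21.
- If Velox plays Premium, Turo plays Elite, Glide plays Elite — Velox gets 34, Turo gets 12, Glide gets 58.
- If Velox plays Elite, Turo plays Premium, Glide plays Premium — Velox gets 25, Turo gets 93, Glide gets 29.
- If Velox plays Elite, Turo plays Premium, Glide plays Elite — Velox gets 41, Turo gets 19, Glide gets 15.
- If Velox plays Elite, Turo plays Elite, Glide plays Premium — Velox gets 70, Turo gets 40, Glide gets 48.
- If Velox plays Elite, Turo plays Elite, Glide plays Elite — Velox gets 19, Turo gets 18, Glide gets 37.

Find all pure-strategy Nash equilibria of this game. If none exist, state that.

For each player, find the best response to each opponent profile; mutual best responses are the pure NE.
Velox against (Premium, Premium): payoffs 91, 25 → best response Premium.
Velox against (Premium, Elite): payoffs 24, 41 → best response Elite.
Velox against (Elite, Premium): payoffs 36, 70 → best response Elite.
Velox against (Elite, Elite): payoffs 34, 19 → best response Premium.
Turo against (Premium, Premium): payoffs 92, 35 → best response Premium.
Turo against (Premium, Elite): payoffs 17, 12 → best response Premium.
Turo against (Elite, Premium): payoffs 93, 40 → best response Premium.
Turo against (Elite, Elite): payoffs 19, 18 → best response Premium.
Glide against (Premium, Premium): payoffs 65, 61 → best response Premium.
Glide against (Premium, Elite): payoffs 21, 58 → best response Elite.
Glide against (Elite, Premium): payoffs 29, 15 → best response Premium.
Glide against (Elite, Elite): payoffs 48, 37 → best response Premium.
Mutual best responses: (Premium, Premium, Premium).

The unique pure-strategy Nash equilibrium is (Premium, Premium, Premium).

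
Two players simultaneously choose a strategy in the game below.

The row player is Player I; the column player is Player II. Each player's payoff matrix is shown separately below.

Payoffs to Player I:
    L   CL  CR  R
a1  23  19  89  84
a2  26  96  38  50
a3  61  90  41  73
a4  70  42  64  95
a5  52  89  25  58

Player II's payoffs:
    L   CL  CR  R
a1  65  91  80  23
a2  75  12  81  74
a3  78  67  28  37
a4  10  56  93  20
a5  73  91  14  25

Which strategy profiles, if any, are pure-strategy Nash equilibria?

Player I against L: payoffs 23, 26, 61, 70, 52 → best response a4.
Player I against CL: payoffs 19, 96, 90, 42, 89 → best response a2.
Player I against CR: payoffs 89, 38, 41, 64, 25 → best response a1.
Player I against R: payoffs 84, 50, 73, 95, 58 → best response a4.
Player II against a1: payoffs 65, 91, 80, 23 → best response CL.
Player II against a2: payoffs 75, 12, 81, 74 → best response CR.
Player II against a3: payoffs 78, 67, 28, 37 → best response L.
Player II against a4: payoffs 10, 56, 93, 20 → best response CR.
Player II against a5: payoffs 73, 91, 14, 25 → best response CL.
No profile is a mutual best response for all players.

No pure-strategy Nash equilibrium.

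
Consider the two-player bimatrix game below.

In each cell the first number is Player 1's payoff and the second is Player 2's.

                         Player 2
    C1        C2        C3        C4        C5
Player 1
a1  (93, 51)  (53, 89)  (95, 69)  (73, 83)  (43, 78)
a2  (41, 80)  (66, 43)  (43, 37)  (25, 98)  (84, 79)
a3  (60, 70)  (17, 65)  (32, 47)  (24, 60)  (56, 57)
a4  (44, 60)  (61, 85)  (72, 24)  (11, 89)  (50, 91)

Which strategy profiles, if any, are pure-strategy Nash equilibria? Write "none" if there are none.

For each player, find the best response to each opponent profile; mutual best responses are the pure NE.
Player 1 against C1: payoffs 93, 41, 60, 44 → best response a1.
Player 1 against C2: payoffs 53, 66, 17, 61 → best response a2.
Player 1 against C3: payoffs 95, 43, 32, 72 → best response a1.
Player 1 against C4: payoffs 73, 25, 24, 11 → best response a1.
Player 1 against C5: payoffs 43, 84, 56, 50 → best response a2.
Player 2 against a1: payoffs 51, 89, 69, 83, 78 → best response C2.
Player 2 against a2: payoffs 80, 43, 37, 98, 79 → best response C4.
Player 2 against a3: payoffs 70, 65, 47, 60, 57 → best response C1.
Player 2 against a4: payoffs 60, 85, 24, 89, 91 → best response C5.
No profile is a mutual best response for all players.

There is no pure-strategy Nash equilibrium.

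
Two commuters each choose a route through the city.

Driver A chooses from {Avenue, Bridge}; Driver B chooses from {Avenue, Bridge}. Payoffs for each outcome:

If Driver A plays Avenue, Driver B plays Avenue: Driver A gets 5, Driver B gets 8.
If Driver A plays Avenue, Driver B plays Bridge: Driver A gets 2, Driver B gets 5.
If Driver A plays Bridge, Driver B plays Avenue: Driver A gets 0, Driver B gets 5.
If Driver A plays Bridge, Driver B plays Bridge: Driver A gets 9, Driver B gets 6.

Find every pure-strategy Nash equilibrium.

Pure-strategy Nash equilibria: (Avenue, Avenue) and (Bridge, Bridge)

Driver A against Avenue: payoffs 5, 0 → best response Avenue.
Driver A against Bridge: payoffs 2, 9 → best response Bridge.
Driver B against Avenue: payoffs 8, 5 → best response Avenue.
Driver B against Bridge: payoffs 5, 6 → best response Bridge.
Mutual best responses: (Avenue, Avenue); (Bridge, Bridge).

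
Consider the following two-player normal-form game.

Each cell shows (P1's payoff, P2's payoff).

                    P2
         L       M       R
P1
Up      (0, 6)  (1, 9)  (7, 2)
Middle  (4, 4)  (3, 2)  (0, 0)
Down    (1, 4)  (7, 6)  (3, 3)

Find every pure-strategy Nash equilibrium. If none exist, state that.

(Up, L): P1 can switch to Middle (0 → 4). Not NE.
(Up, M): P1 can switch to Middle (1 → 3). Not NE.
(Up, R): P2 can switch to L (2 → 6). Not NE.
(Middle, L): P1 gets 4, best alternative 1; P2 gets 4, best alternative 2. No profitable deviation — NE.
(Middle, M): P1 can switch to Down (3 → 7). Not NE.
(Middle, R): P1 can switch to Up (0 → 7). Not NE.
(Down, L): P1 can switch to Middle (1 → 4). Not NE.
(Down, M): P1 gets 7, best alternative 3; P2 gets 6, best alternative 4. No profitable deviation — NE.
(Down, R): P1 can switch to Up (3 → 7). Not NE.

Pure-strategy Nash equilibria: (Middle, L), (Down, M)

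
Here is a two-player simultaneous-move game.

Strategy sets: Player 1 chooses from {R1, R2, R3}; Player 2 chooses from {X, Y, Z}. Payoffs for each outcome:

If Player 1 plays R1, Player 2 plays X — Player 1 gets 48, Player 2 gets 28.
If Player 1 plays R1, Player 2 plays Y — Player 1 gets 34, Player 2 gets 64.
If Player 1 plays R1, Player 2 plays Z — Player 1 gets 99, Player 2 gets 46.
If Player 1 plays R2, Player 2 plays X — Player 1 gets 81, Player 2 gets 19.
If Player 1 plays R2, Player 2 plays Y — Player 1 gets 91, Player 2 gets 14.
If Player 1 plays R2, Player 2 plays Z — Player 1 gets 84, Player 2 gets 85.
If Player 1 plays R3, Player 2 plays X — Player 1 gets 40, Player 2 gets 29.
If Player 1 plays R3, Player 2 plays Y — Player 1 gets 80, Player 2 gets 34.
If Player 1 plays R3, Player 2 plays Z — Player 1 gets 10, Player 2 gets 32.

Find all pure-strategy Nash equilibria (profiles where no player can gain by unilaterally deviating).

Check each profile: it is a Nash equilibrium iff no player can strictly gain by switching unilaterally.
(R1, X): Player 1 can switch to R2 (48 → 81). Not NE.
(R1, Y): Player 1 can switch to R2 (34 → 91). Not NE.
(R1, Z): Player 2 can switch to Y (46 → 64). Not NE.
(R2, X): Player 2 can switch to Z (19 → 85). Not NE.
(R2, Y): Player 2 can switch to X (14 → 19). Not NE.
(R2, Z): Player 1 can switch to R1 (84 → 99). Not NE.
(R3, X): Player 1 can switch to R1 (40 → 48). Not NE.
(R3, Y): Player 1 can switch to R2 (80 → 91). Not NE.
(R3, Z): Player 1 can switch to R1 (10 → 99). Not NE.

This game has no pure Nash equilibrium.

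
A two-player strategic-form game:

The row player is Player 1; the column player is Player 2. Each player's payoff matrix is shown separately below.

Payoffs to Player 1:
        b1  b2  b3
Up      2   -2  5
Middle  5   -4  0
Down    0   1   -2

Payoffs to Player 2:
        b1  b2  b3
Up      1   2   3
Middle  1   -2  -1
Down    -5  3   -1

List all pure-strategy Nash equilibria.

Check each profile: it is a Nash equilibrium iff no player can strictly gain by switching unilaterally.
(Up, b1): Player 1 can switch to Middle (2 → 5). Not NE.
(Up, b2): Player 1 can switch to Down (-2 → 1). Not NE.
(Up, b3): Player 1 gets 5, best alternative 0; Player 2 gets 3, best alternative 2. No profitable deviation — NE.
(Middle, b1): Player 1 gets 5, best alternative 2; Player 2 gets 1, best alternative -1. No profitable deviation — NE.
(Middle, b2): Player 1 can switch to Up (-4 → -2). Not NE.
(Middle, b3): Player 1 can switch to Up (0 → 5). Not NE.
(Down, b1): Player 1 can switch to Up (0 → 2). Not NE.
(Down, b2): Player 1 gets 1, best alternative -2; Player 2 gets 3, best alternative -1. No profitable deviation — NE.
(Down, b3): Player 1 can switch to Up (-2 → 5). Not NE.

Pure-strategy Nash equilibria: (Up, b3) and (Middle, b1) and (Down, b2)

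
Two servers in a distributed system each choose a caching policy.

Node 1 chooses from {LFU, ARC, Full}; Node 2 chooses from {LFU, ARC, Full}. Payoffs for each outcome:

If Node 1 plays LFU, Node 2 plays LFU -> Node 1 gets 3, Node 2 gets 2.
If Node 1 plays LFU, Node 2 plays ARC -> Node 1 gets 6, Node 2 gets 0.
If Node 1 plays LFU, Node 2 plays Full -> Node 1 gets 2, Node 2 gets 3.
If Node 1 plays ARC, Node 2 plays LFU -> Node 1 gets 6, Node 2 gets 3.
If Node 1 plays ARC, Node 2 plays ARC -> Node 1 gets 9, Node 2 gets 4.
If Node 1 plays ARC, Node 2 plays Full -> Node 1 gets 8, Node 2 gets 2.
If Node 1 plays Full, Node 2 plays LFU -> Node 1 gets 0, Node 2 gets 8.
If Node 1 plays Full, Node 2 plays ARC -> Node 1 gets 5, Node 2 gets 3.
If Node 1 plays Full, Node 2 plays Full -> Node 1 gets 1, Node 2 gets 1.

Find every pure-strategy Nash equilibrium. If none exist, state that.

(LFU, LFU): Node 1 can switch to ARC (3 → 6). Not NE.
(LFU, ARC): Node 1 can switch to ARC (6 → 9). Not NE.
(LFU, Full): Node 1 can switch to ARC (2 → 8). Not NE.
(ARC, LFU): Node 2 can switch to ARC (3 → 4). Not NE.
(ARC, ARC): Node 1 gets 9, best alternative 6; Node 2 gets 4, best alternative 3. No profitable deviation — NE.
(ARC, Full): Node 2 can switch to LFU (2 → 3). Not NE.
(Full, LFU): Node 1 can switch to LFU (0 → 3). Not NE.
(Full, ARC): Node 1 can switch to LFU (5 → 6). Not NE.
(Full, Full): Node 1 can switch to LFU (1 → 2). Not NE.

The unique pure-strategy Nash equilibrium is (ARC, ARC).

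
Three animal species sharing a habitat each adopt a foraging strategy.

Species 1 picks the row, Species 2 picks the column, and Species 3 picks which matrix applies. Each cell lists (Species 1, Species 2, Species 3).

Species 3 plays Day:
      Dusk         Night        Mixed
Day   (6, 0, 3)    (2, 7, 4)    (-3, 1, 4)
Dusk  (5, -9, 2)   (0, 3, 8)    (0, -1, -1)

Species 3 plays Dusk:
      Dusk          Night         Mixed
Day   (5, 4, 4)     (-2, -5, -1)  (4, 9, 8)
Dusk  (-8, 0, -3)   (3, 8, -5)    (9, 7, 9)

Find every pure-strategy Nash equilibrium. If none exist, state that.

Species 1 against (Dusk, Day): payoffs 6, 5 → best response Day.
Species 1 against (Dusk, Dusk): payoffs 5, -8 → best response Day.
Species 1 against (Night, Day): payoffs 2, 0 → best response Day.
Species 1 against (Night, Dusk): payoffs -2, 3 → best response Dusk.
Species 1 against (Mixed, Day): payoffs -3, 0 → best response Dusk.
Species 1 against (Mixed, Dusk): payoffs 4, 9 → best response Dusk.
Species 2 against (Day, Day): payoffs 0, 7, 1 → best response Night.
Species 2 against (Day, Dusk): payoffs 4, -5, 9 → best response Mixed.
Species 2 against (Dusk, Day): payoffs -9, 3, -1 → best response Night.
Species 2 against (Dusk, Dusk): payoffs 0, 8, 7 → best response Night.
Species 3 against (Day, Dusk): payoffs 3, 4 → best response Dusk.
Species 3 against (Day, Night): payoffs 4, -1 → best response Day.
Species 3 against (Day, Mixed): payoffs 4, 8 → best response Dusk.
Species 3 against (Dusk, Dusk): payoffs 2, -3 → best response Day.
Species 3 against (Dusk, Night): payoffs 8, -5 → best response Day.
Species 3 against (Dusk, Mixed): payoffs -1, 9 → best response Dusk.
Mutual best responses: (Day, Night, Day).

Pure NE: (Day, Night, Day)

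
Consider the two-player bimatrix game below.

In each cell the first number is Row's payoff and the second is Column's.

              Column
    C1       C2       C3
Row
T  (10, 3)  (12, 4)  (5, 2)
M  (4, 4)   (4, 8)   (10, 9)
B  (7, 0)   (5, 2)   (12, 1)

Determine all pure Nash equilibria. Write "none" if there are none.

The unique pure-strategy Nash equilibrium is (T, C2).

Row against C1: payoffs 10, 4, 7 → best response T.
Row against C2: payoffs 12, 4, 5 → best response T.
Row against C3: payoffs 5, 10, 12 → best response B.
Column against T: payoffs 3, 4, 2 → best response C2.
Column against M: payoffs 4, 8, 9 → best response C3.
Column against B: payoffs 0, 2, 1 → best response C2.
Mutual best responses: (T, C2).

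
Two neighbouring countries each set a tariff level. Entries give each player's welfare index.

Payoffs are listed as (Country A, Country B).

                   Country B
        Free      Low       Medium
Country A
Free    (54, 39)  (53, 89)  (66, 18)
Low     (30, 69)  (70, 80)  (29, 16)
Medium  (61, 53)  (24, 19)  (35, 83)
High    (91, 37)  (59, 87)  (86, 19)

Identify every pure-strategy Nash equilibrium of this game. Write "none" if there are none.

The unique pure-strategy Nash equilibrium is (Low, Low).

For each player, find the best response to each opponent profile; mutual best responses are the pure NE.
Country A against Free: payoffs 54, 30, 61, 91 → best response High.
Country A against Low: payoffs 53, 70, 24, 59 → best response Low.
Country A against Medium: payoffs 66, 29, 35, 86 → best response High.
Country B against Free: payoffs 39, 89, 18 → best response Low.
Country B against Low: payoffs 69, 80, 16 → best response Low.
Country B against Medium: payoffs 53, 19, 83 → best response Medium.
Country B against High: payoffs 37, 87, 19 → best response Low.
Mutual best responses: (Low, Low).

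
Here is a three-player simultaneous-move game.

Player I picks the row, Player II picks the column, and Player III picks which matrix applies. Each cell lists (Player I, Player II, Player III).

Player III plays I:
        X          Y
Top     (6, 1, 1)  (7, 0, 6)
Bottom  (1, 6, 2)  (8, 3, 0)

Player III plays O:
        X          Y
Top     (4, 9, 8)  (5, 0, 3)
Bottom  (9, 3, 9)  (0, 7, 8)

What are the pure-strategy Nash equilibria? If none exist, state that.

(Top, X, I): Player III can switch to O (1 → 8). Not NE.
(Top, X, O): Player I can switch to Bottom (4 → 9). Not NE.
(Top, Y, I): Player I can switch to Bottom (7 → 8). Not NE.
(Top, Y, O): Player II can switch to X (0 → 9). Not NE.
(Bottom, X, I): Player I can switch to Top (1 → 6). Not NE.
(Bottom, X, O): Player II can switch to Y (3 → 7). Not NE.
(Bottom, Y, I): Player II can switch to X (3 → 6). Not NE.
(Bottom, Y, O): Player I can switch to Top (0 → 5). Not NE.

No pure-strategy Nash equilibrium.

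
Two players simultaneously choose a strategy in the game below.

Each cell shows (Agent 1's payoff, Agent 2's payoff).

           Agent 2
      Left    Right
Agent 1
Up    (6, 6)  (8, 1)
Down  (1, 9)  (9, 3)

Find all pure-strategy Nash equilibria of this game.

(Up, Left)

Agent 1 against Left: payoffs 6, 1 → best response Up.
Agent 1 against Right: payoffs 8, 9 → best response Down.
Agent 2 against Up: payoffs 6, 1 → best response Left.
Agent 2 against Down: payoffs 9, 3 → best response Left.
Mutual best responses: (Up, Left).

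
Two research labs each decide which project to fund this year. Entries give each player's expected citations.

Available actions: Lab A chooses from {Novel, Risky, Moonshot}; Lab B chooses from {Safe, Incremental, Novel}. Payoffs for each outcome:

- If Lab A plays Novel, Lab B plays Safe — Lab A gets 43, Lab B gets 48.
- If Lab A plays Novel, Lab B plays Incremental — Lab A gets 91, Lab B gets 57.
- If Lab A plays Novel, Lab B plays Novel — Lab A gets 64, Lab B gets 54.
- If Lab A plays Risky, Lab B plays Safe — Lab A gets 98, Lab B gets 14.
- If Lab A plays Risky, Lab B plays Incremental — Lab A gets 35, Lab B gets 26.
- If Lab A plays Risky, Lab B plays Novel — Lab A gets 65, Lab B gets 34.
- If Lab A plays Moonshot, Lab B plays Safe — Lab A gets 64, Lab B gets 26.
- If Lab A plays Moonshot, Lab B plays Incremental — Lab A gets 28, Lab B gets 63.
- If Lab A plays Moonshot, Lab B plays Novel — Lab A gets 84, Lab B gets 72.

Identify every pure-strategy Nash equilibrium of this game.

Lab A against Safe: payoffs 43, 98, 64 → best response Risky.
Lab A against Incremental: payoffs 91, 35, 28 → best response Novel.
Lab A against Novel: payoffs 64, 65, 84 → best response Moonshot.
Lab B against Novel: payoffs 48, 57, 54 → best response Incremental.
Lab B against Risky: payoffs 14, 26, 34 → best response Novel.
Lab B against Moonshot: payoffs 26, 63, 72 → best response Novel.
Mutual best responses: (Novel, Incremental); (Moonshot, Novel).

The pure Nash equilibria are (Novel, Incremental), (Moonshot, Novel).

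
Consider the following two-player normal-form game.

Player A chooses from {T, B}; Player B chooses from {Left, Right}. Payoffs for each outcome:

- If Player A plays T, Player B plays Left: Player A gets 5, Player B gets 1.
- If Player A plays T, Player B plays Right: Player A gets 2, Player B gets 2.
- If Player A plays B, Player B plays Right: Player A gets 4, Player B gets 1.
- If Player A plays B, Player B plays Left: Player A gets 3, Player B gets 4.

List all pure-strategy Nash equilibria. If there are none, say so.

No pure-strategy Nash equilibrium.

For each strategy profile, look for a profitable unilateral deviation.
(T, Left): Player B can switch to Right (1 → 2). Not NE.
(T, Right): Player A can switch to B (2 → 4). Not NE.
(B, Left): Player A can switch to T (3 → 5). Not NE.
(B, Right): Player B can switch to Left (1 → 4). Not NE.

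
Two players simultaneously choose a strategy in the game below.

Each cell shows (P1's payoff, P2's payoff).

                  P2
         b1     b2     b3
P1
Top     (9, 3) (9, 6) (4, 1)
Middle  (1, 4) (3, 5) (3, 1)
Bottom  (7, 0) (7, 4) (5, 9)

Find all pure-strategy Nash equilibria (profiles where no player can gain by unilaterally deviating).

P1 against b1: payoffs 9, 1, 7 → best response Top.
P1 against b2: payoffs 9, 3, 7 → best response Top.
P1 against b3: payoffs 4, 3, 5 → best response Bottom.
P2 against Top: payoffs 3, 6, 1 → best response b2.
P2 against Middle: payoffs 4, 5, 1 → best response b2.
P2 against Bottom: payoffs 0, 4, 9 → best response b3.
Mutual best responses: (Top, b2); (Bottom, b3).

Pure-strategy Nash equilibria: (Top, b2), (Bottom, b3)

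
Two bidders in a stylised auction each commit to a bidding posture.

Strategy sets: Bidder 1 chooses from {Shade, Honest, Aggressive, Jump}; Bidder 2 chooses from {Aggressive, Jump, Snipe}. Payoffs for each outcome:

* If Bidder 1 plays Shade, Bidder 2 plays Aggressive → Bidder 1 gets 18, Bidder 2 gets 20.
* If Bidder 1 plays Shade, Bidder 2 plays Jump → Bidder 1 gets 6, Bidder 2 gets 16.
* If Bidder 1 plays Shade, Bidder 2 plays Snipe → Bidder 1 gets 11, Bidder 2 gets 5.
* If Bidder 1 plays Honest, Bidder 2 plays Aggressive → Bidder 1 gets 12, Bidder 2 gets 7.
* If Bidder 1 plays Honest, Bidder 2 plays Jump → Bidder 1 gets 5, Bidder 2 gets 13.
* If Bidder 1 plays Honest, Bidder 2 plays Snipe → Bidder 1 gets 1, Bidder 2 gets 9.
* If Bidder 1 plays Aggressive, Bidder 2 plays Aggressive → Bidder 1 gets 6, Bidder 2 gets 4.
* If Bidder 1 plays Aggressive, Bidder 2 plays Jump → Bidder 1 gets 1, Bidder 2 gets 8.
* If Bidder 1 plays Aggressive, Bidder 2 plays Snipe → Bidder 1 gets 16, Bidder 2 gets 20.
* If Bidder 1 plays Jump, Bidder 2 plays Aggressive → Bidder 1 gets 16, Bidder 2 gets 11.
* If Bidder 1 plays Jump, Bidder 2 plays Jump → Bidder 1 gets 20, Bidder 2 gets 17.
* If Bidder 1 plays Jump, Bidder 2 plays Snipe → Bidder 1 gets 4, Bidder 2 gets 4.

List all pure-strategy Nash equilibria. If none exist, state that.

For each player, find the best response to each opponent profile; mutual best responses are the pure NE.
Bidder 1 against Aggressive: payoffs 18, 12, 6, 16 → best response Shade.
Bidder 1 against Jump: payoffs 6, 5, 1, 20 → best response Jump.
Bidder 1 against Snipe: payoffs 11, 1, 16, 4 → best response Aggressive.
Bidder 2 against Shade: payoffs 20, 16, 5 → best response Aggressive.
Bidder 2 against Honest: payoffs 7, 13, 9 → best response Jump.
Bidder 2 against Aggressive: payoffs 4, 8, 20 → best response Snipe.
Bidder 2 against Jump: payoffs 11, 17, 4 → best response Jump.
Mutual best responses: (Shade, Aggressive); (Aggressive, Snipe); (Jump, Jump).

The pure Nash equilibria are (Shade, Aggressive) and (Aggressive, Snipe) and (Jump, Jump).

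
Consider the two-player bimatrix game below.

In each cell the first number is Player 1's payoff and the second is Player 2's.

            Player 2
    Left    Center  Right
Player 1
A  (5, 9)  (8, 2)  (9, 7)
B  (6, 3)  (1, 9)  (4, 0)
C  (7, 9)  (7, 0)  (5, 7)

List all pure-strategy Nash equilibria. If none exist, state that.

(A, Left): Player 1 can switch to B (5 → 6). Not NE.
(A, Center): Player 2 can switch to Left (2 → 9). Not NE.
(A, Right): Player 2 can switch to Left (7 → 9). Not NE.
(B, Left): Player 1 can switch to C (6 → 7). Not NE.
(B, Center): Player 1 can switch to A (1 → 8). Not NE.
(B, Right): Player 1 can switch to A (4 → 9). Not NE.
(C, Left): Player 1 gets 7, best alternative 6; Player 2 gets 9, best alternative 7. No profitable deviation — NE.
(C, Center): Player 1 can switch to A (7 → 8). Not NE.
(C, Right): Player 1 can switch to A (5 → 9). Not NE.

Pure NE: (C, Left)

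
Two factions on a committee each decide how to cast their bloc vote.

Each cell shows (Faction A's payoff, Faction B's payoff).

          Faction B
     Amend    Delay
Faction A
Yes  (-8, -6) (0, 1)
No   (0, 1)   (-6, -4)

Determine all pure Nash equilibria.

Faction A against Amend: payoffs -8, 0 → best response No.
Faction A against Delay: payoffs 0, -6 → best response Yes.
Faction B against Yes: payoffs -6, 1 → best response Delay.
Faction B against No: payoffs 1, -4 → best response Amend.
Mutual best responses: (Yes, Delay); (No, Amend).

The pure Nash equilibria are (Yes, Delay); (No, Amend).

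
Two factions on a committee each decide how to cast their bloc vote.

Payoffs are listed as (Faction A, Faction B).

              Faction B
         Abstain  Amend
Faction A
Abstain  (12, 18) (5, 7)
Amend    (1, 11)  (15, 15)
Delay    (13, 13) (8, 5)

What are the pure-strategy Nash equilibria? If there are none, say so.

Faction A against Abstain: payoffs 12, 1, 13 → best response Delay.
Faction A against Amend: payoffs 5, 15, 8 → best response Amend.
Faction B against Abstain: payoffs 18, 7 → best response Abstain.
Faction B against Amend: payoffs 11, 15 → best response Amend.
Faction B against Delay: payoffs 13, 5 → best response Abstain.
Mutual best responses: (Amend, Amend); (Delay, Abstain).

The pure Nash equilibria are (Amend, Amend); (Delay, Abstain).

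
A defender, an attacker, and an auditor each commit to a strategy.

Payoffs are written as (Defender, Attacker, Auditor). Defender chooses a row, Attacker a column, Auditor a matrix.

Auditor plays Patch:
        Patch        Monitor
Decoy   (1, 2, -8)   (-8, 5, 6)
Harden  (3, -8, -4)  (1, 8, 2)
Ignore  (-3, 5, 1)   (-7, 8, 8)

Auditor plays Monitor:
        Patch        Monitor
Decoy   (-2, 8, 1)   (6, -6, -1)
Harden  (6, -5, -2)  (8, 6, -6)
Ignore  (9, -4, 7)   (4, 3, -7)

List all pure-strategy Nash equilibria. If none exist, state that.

Pure NE: (Harden, Monitor, Patch)

Check each profile: it is a Nash equilibrium iff no player can strictly gain by switching unilaterally.
(Decoy, Patch, Patch): Defender can switch to Harden (1 → 3). Not NE.
(Decoy, Patch, Monitor): Defender can switch to Harden (-2 → 6). Not NE.
(Decoy, Monitor, Patch): Defender can switch to Harden (-8 → 1). Not NE.
(Decoy, Monitor, Monitor): Defender can switch to Harden (6 → 8). Not NE.
(Harden, Patch, Patch): Attacker can switch to Monitor (-8 → 8). Not NE.
(Harden, Patch, Monitor): Defender can switch to Ignore (6 → 9). Not NE.
(Harden, Monitor, Patch): Defender gets 1, best alternative -7; Attacker gets 8, best alternative -8; Auditor gets 2, best alternative -6. No profitable deviation — NE.
(The remaining 5 profiles each have a profitable deviation by the same check.)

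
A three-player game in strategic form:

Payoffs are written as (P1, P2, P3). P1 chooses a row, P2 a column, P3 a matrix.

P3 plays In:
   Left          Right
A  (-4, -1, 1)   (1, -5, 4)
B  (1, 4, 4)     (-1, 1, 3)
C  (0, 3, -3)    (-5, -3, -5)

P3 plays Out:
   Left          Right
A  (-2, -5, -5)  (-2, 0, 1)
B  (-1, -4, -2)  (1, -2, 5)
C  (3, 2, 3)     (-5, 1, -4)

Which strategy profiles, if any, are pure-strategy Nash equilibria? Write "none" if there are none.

The pure Nash equilibria are (B, Left, In), (B, Right, Out), (C, Left, Out).

(A, Left, In): P1 can switch to B (-4 → 1). Not NE.
(A, Left, Out): P1 can switch to B (-2 → -1). Not NE.
(A, Right, In): P2 can switch to Left (-5 → -1). Not NE.
(A, Right, Out): P1 can switch to B (-2 → 1). Not NE.
(B, Left, In): P1 gets 1, best alternative 0; P2 gets 4, best alternative 1; P3 gets 4, best alternative -2. No profitable deviation — NE.
(B, Left, Out): P1 can switch to C (-1 → 3). Not NE.
(B, Right, In): P1 can switch to A (-1 → 1). Not NE.
(B, Right, Out): P1 gets 1, best alternative -2; P2 gets -2, best alternative -4; P3 gets 5, best alternative 3. No profitable deviation — NE.
(C, Left, Out): P1 gets 3, best alternative -1; P2 gets 2, best alternative 1; P3 gets 3, best alternative -3. No profitable deviation — NE.
(The remaining 3 profiles each have a profitable deviation by the same check.)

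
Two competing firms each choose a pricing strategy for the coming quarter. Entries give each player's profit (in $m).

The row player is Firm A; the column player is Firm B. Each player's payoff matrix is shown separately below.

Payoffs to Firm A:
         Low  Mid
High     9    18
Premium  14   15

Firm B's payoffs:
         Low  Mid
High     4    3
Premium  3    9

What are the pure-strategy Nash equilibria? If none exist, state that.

Firm A against Low: payoffs 9, 14 → best response Premium.
Firm A against Mid: payoffs 18, 15 → best response High.
Firm B against High: payoffs 4, 3 → best response Low.
Firm B against Premium: payoffs 3, 9 → best response Mid.
No profile is a mutual best response for all players.

none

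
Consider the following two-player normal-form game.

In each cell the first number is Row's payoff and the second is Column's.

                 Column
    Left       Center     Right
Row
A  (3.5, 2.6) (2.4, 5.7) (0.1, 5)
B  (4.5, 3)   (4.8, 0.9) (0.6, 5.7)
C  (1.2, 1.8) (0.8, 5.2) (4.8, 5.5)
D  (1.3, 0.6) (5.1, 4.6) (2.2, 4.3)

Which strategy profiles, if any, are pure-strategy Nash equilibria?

The pure Nash equilibria are (C, Right), (D, Center).

(A, Left): Row can switch to B (3.5 → 4.5). Not NE.
(A, Center): Row can switch to B (2.4 → 4.8). Not NE.
(A, Right): Row can switch to B (0.1 → 0.6). Not NE.
(B, Left): Column can switch to Right (3 → 5.7). Not NE.
(B, Center): Row can switch to D (4.8 → 5.1). Not NE.
(B, Right): Row can switch to C (0.6 → 4.8). Not NE.
(C, Left): Row can switch to A (1.2 → 3.5). Not NE.
(C, Center): Row can switch to A (0.8 → 2.4). Not NE.
(C, Right): Row gets 4.8, best alternative 2.2; Column gets 5.5, best alternative 5.2. No profitable deviation — NE.
(D, Left): Row can switch to A (1.3 → 3.5). Not NE.
(D, Center): Row gets 5.1, best alternative 4.8; Column gets 4.6, best alternative 4.3. No profitable deviation — NE.
(D, Right): Row can switch to C (2.2 → 4.8). Not NE.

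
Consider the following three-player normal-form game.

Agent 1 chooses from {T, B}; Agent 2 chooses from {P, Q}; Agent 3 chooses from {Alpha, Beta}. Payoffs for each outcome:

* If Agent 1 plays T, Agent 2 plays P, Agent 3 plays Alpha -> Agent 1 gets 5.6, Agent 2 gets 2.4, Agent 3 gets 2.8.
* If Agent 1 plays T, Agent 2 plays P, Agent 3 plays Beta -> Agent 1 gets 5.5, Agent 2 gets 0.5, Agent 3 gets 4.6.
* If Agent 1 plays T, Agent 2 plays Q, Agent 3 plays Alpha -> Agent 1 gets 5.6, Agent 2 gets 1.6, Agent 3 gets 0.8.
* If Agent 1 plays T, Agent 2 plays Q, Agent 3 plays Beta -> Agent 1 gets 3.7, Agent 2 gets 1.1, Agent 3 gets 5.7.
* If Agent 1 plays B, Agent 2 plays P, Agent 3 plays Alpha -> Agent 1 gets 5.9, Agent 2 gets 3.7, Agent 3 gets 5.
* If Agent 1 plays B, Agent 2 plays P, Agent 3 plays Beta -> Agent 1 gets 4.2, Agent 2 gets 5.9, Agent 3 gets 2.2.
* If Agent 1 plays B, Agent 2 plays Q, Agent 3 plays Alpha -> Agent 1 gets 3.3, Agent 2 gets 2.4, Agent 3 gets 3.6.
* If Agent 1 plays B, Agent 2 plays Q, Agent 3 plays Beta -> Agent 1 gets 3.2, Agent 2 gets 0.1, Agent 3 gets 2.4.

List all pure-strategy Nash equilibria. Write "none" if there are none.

For each strategy profile, look for a profitable unilateral deviation.
(T, P, Alpha): Agent 1 can switch to B (5.6 → 5.9). Not NE.
(T, P, Beta): Agent 2 can switch to Q (0.5 → 1.1). Not NE.
(T, Q, Alpha): Agent 2 can switch to P (1.6 → 2.4). Not NE.
(T, Q, Beta): Agent 1 gets 3.7, best alternative 3.2; Agent 2 gets 1.1, best alternative 0.5; Agent 3 gets 5.7, best alternative 0.8. No profitable deviation — NE.
(B, P, Alpha): Agent 1 gets 5.9, best alternative 5.6; Agent 2 gets 3.7, best alternative 2.4; Agent 3 gets 5, best alternative 2.2. No profitable deviation — NE.
(B, P, Beta): Agent 1 can switch to T (4.2 → 5.5). Not NE.
(B, Q, Alpha): Agent 1 can switch to T (3.3 → 5.6). Not NE.
(B, Q, Beta): Agent 1 can switch to T (3.2 → 3.7). Not NE.

The pure Nash equilibria are (T, Q, Beta); (B, P, Alpha).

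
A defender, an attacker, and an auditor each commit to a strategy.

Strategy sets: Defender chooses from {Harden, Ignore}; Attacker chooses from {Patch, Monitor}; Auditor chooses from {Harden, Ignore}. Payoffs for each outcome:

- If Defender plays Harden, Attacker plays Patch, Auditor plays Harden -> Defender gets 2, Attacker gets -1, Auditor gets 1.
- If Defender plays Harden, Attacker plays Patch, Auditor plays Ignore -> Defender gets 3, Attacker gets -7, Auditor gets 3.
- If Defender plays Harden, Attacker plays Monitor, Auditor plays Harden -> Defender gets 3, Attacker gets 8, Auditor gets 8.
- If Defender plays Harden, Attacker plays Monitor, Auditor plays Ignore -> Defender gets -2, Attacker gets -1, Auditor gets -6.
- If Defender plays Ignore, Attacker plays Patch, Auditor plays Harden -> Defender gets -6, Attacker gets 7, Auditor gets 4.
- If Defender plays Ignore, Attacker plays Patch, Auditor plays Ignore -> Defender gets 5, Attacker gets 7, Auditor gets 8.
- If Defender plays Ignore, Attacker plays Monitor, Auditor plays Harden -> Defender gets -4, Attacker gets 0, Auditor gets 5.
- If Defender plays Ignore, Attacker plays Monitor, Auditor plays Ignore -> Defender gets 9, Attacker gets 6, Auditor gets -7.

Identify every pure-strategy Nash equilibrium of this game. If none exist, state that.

(Harden, Monitor, Harden) and (Ignore, Patch, Ignore)

(Harden, Patch, Harden): Attacker can switch to Monitor (-1 → 8). Not NE.
(Harden, Patch, Ignore): Defender can switch to Ignore (3 → 5). Not NE.
(Harden, Monitor, Harden): Defender gets 3, best alternative -4; Attacker gets 8, best alternative -1; Auditor gets 8, best alternative -6. No profitable deviation — NE.
(Harden, Monitor, Ignore): Defender can switch to Ignore (-2 → 9). Not NE.
(Ignore, Patch, Harden): Defender can switch to Harden (-6 → 2). Not NE.
(Ignore, Patch, Ignore): Defender gets 5, best alternative 3; Attacker gets 7, best alternative 6; Auditor gets 8, best alternative 4. No profitable deviation — NE.
(Ignore, Monitor, Harden): Defender can switch to Harden (-4 → 3). Not NE.
(Ignore, Monitor, Ignore): Attacker can switch to Patch (6 → 7). Not NE.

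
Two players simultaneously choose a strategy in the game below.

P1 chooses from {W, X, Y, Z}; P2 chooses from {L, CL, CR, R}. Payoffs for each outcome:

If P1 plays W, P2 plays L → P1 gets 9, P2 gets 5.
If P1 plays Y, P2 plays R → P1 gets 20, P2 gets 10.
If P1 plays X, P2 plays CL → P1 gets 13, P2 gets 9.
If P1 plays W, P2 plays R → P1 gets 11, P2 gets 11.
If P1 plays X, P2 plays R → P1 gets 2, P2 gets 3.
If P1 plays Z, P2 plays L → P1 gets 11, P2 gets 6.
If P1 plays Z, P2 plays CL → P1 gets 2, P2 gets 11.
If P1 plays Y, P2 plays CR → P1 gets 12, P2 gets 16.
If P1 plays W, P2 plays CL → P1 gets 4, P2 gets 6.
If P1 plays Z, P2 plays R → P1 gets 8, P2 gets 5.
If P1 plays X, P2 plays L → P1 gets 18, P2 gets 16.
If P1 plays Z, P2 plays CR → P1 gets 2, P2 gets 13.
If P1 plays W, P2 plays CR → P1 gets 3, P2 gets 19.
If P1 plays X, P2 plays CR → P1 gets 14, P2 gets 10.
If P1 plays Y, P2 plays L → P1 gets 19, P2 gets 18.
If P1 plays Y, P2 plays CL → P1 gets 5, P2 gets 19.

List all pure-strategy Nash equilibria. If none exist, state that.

none

Check each profile: it is a Nash equilibrium iff no player can strictly gain by switching unilaterally.
(W, L): P1 can switch to X (9 → 18). Not NE.
(W, CL): P1 can switch to X (4 → 13). Not NE.
(W, CR): P1 can switch to X (3 → 14). Not NE.
(W, R): P1 can switch to Y (11 → 20). Not NE.
(X, L): P1 can switch to Y (18 → 19). Not NE.
(X, CL): P2 can switch to L (9 → 16). Not NE.
(X, CR): P2 can switch to L (10 → 16). Not NE.
(X, R): P1 can switch to W (2 → 11). Not NE.
(The remaining 8 profiles each have a profitable deviation by the same check.)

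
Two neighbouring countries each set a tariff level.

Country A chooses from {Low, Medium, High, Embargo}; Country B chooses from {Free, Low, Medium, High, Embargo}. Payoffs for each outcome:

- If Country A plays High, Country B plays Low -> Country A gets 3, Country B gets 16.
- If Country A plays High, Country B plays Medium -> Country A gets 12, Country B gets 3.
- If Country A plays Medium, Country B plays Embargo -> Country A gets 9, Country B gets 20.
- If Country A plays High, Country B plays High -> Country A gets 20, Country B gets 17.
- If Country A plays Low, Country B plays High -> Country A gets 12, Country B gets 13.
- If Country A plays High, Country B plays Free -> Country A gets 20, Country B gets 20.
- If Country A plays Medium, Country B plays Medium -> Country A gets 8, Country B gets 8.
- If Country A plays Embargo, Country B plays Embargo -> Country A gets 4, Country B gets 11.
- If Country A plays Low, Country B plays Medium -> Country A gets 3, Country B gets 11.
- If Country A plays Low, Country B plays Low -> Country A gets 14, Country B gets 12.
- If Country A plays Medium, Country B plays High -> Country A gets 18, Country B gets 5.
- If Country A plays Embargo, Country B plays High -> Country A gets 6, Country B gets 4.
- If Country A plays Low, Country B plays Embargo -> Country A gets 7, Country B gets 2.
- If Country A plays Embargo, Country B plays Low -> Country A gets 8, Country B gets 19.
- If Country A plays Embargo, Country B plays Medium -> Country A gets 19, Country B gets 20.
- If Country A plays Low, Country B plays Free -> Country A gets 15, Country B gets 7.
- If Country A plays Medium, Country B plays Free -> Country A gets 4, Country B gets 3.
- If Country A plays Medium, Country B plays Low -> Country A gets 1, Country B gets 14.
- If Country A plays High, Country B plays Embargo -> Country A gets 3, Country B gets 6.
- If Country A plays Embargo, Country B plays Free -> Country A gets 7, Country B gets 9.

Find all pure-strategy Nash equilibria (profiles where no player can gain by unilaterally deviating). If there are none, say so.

(Low, Free): Country A can switch to High (15 → 20). Not NE.
(Low, Low): Country B can switch to High (12 → 13). Not NE.
(Low, Medium): Country A can switch to Medium (3 → 8). Not NE.
(Low, High): Country A can switch to Medium (12 → 18). Not NE.
(Low, Embargo): Country A can switch to Medium (7 → 9). Not NE.
(Medium, Free): Country A can switch to Low (4 → 15). Not NE.
(Medium, Embargo): Country A gets 9, best alternative 7; Country B gets 20, best alternative 14. No profitable deviation — NE.
(High, Free): Country A gets 20, best alternative 15; Country B gets 20, best alternative 17. No profitable deviation — NE.
(Embargo, Medium): Country A gets 19, best alternative 12; Country B gets 20, best alternative 19. No profitable deviation — NE.
(The remaining 11 profiles each have a profitable deviation by the same check.)

(Medium, Embargo), (High, Free), (Embargo, Medium)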